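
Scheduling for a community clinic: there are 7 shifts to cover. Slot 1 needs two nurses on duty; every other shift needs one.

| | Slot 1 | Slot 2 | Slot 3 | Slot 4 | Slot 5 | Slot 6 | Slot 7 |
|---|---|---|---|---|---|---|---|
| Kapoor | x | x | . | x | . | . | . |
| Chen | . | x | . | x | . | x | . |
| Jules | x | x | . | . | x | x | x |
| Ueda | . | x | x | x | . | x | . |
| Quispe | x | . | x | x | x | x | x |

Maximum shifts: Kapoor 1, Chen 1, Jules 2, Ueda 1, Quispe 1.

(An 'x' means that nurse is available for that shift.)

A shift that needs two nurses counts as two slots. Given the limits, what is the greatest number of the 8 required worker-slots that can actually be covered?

6

Total capacity across all nurses is 1+1+2+1+1 = 6, and 8 slots are needed, so at most 6 can be filled.
An assignment achieving 6: Slot 1→Kapoor+Quispe, Slot 2→Chen, Slot 3→Ueda, Slot 5→Jules, Slot 7→Jules.
Loads: Kapoor 1/1, Chen 1/1, Jules 2/2, Ueda 1/1, Quispe 1/1.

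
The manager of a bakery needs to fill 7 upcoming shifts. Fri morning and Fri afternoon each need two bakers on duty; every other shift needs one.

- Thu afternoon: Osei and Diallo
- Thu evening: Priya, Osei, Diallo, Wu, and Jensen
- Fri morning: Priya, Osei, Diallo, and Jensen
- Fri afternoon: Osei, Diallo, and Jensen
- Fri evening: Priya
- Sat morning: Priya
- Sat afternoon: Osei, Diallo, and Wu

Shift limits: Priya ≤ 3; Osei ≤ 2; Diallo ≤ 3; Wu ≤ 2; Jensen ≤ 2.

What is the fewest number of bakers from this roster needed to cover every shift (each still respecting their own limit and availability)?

9 slots to fill and no one can take more than 3, so at least ⌈9/3⌉ = 3 bakers are needed.
Any 3 bakers together have capacity at most 3+3+2 = 8 < 9 slots, so 3 can never suffice.
Priya, Osei, Diallo, and Wu alone can cover everything: Thu afternoon→Osei, Thu evening→Wu, Fri morning→Priya+Diallo, Fri afternoon→Osei+Diallo, Fri evening→Priya, Sat morning→Priya, Sat afternoon→Diallo.

4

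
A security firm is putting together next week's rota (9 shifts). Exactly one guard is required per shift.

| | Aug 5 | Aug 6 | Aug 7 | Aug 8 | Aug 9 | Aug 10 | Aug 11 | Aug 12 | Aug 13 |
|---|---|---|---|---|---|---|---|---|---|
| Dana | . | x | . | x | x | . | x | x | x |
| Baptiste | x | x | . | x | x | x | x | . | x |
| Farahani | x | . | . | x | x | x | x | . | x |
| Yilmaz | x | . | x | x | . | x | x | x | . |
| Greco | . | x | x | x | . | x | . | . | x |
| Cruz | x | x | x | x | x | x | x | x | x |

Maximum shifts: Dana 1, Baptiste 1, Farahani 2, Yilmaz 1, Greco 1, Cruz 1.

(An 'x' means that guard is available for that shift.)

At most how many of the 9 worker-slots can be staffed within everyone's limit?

Total capacity across all guards is 1+1+2+1+1+1 = 7, and 9 slots are needed, so at most 7 can be filled.
An assignment achieving 7: Aug 5→Baptiste, Aug 6→Greco, Aug 7→Yilmaz, Aug 9→Farahani, Aug 10→Farahani, Aug 11→Cruz, Aug 12→Dana.
Loads: Dana 1/1, Baptiste 1/1, Farahani 2/2, Yilmaz 1/1, Greco 1/1, Cruz 1/1.

7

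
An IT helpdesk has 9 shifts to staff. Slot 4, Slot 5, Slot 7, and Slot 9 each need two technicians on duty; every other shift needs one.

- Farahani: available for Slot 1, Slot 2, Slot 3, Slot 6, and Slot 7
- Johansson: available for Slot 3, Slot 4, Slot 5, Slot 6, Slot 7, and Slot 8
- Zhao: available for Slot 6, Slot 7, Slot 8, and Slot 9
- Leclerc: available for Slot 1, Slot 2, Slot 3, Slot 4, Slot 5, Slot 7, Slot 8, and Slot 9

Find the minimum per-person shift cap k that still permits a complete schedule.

4

With 4 technicians and 13 worker-slots to fill, someone must work at least ⌈13/4⌉ = 4 shifts, so k ≥ 4.
k = 4 works: Slot 1→Farahani, Slot 2→Farahani, Slot 3→Farahani, Slot 4→Johansson+Leclerc, Slot 5→Johansson+Leclerc, Slot 6→Farahani, Slot 7→Johansson+Zhao, Slot 8→Johansson, Slot 9→Zhao+Leclerc.
Loads: Farahani 4, Johansson 4, Zhao 2, Leclerc 3 — all ≤ 4.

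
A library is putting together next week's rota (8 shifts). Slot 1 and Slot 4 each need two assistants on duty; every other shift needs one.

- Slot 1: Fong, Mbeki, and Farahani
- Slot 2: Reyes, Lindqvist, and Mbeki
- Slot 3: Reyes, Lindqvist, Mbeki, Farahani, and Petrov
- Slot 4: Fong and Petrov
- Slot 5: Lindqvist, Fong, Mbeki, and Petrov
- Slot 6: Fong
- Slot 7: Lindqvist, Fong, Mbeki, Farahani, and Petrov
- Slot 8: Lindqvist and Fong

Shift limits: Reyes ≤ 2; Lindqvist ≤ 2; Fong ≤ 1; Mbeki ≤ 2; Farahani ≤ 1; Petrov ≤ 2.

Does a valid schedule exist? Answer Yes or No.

Total capacity is 10 and 10 slots are needed, so capacity alone doesn't rule it out.
Shifts {Slot 4, Slot 6} need 3 worker-slots in total, but the assistants available for any of those shifts (Fong and Petrov) can supply at most 2 among them. So no valid schedule exists.

No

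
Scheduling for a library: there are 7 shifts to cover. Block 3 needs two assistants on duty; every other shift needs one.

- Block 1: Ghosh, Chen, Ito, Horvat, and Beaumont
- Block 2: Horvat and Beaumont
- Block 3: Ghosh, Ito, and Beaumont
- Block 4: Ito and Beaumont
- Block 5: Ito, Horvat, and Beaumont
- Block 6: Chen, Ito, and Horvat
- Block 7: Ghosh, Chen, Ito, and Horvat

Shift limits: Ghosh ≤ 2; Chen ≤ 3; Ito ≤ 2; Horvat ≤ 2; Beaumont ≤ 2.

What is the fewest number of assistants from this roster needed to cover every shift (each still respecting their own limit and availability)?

4

8 slots to fill and no one can take more than 3, so at least ⌈8/3⌉ = 3 assistants are needed.
Any 3 assistants together have capacity at most 3+2+2 = 7 < 8 slots, so 3 can never suffice.
Ghosh, Chen, Ito, and Horvat alone can cover everything: Block 1→Ghosh, Block 2→Horvat, Block 3→Ghosh+Ito, Block 4→Ito, Block 5→Horvat, Block 6→Chen, Block 7→Chen.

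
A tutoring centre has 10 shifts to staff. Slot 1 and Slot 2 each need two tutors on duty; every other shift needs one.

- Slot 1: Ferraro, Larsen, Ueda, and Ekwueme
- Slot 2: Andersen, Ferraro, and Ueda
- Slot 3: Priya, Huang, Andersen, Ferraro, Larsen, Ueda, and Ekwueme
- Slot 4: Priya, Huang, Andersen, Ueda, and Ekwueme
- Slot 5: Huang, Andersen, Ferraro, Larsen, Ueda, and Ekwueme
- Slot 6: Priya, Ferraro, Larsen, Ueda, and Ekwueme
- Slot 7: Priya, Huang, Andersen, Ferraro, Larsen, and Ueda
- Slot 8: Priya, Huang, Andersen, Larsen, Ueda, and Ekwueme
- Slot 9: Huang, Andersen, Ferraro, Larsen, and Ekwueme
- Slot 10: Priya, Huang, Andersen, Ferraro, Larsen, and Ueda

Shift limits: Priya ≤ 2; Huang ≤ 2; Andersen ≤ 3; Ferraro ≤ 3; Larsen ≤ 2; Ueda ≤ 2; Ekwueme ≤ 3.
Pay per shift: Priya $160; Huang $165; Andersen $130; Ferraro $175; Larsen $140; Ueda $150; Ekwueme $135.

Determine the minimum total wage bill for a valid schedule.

$1695

Picking the cheapest available tutor for each shift independently would cost $1600, but that ignores the shift limits.
An optimal schedule: Slot 1→Ekwueme+Larsen, Slot 2→Andersen+Ueda, Slot 3→Priya, Slot 4→Andersen, Slot 5→Ekwueme, Slot 6→Ekwueme, Slot 7→Larsen, Slot 8→Ueda, Slot 9→Andersen, Slot 10→Priya.
Total: 135 + 140 + 130 + 150 + 160 + 130 + 135 + 135 + 140 + 150 + 130 + 160 = $1695.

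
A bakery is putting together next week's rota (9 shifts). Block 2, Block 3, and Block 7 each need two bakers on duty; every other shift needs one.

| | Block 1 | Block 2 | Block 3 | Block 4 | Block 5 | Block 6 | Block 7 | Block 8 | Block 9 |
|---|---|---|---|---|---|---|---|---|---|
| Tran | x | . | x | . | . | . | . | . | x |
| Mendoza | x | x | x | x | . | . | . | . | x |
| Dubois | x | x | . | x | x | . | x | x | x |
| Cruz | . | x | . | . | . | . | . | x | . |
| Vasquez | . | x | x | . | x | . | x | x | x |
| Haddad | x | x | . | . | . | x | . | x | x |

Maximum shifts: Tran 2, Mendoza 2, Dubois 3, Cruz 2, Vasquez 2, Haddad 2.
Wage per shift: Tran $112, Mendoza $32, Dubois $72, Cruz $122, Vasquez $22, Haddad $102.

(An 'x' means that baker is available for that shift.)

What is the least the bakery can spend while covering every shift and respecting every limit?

Block 6 can only be covered by Haddad, so that assignment is forced.
Block 7 can only be covered by Dubois and Vasquez, so that assignment is forced.
Picking the cheapest available baker for each shift independently would cost $434, but that ignores the shift limits.
An optimal schedule: Block 1→Tran, Block 2→Cruz+Haddad, Block 3→Tran+Mendoza, Block 4→Mendoza, Block 5→Dubois, Block 6→Haddad, Block 7→Dubois+Vasquez, Block 8→Dubois, Block 9→Vasquez.
Total: 112 + 122 + 102 + 112 + 32 + 32 + 72 + 102 + 72 + 22 + 72 + 22 = $874.

$874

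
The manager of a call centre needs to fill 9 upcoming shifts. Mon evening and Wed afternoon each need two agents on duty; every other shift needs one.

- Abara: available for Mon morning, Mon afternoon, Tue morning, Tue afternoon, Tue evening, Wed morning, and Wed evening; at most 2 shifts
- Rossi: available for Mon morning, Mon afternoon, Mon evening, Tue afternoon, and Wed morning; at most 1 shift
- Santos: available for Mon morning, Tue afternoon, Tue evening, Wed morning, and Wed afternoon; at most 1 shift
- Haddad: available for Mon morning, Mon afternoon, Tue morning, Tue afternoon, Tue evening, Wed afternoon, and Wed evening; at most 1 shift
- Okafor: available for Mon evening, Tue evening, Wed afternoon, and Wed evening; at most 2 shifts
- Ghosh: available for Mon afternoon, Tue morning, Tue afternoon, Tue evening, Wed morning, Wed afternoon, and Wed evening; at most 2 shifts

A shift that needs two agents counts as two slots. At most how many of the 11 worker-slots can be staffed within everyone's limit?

Total capacity across all agents is 2+1+1+1+2+2 = 9, and 11 slots are needed, so at most 9 can be filled.
An assignment achieving 9: Mon morning→Abara, Mon afternoon→Haddad, Mon evening→Rossi+Okafor, Tue morning→Abara, Wed morning→Santos, Wed afternoon→Okafor+Ghosh, Wed evening→Ghosh.
Loads: Abara 2/2, Rossi 1/1, Santos 1/1, Haddad 1/1, Okafor 2/2, Ghosh 2/2.

9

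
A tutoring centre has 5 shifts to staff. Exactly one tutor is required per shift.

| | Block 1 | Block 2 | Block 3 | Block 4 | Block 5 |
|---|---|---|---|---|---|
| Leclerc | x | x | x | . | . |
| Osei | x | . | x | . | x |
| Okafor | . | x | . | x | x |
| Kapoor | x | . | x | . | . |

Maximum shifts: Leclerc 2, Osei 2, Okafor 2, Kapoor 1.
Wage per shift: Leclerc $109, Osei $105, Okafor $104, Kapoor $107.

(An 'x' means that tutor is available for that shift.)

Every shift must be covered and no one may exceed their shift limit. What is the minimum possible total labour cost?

$525

Block 4 can only be covered by Okafor, so that assignment is forced.
Picking the cheapest available tutor for each shift independently would cost $522, but that ignores the shift limits.
An optimal schedule: Block 1→Osei, Block 2→Okafor, Block 3→Kapoor, Block 4→Okafor, Block 5→Osei.
Total: 105 + 104 + 107 + 104 + 105 = $525.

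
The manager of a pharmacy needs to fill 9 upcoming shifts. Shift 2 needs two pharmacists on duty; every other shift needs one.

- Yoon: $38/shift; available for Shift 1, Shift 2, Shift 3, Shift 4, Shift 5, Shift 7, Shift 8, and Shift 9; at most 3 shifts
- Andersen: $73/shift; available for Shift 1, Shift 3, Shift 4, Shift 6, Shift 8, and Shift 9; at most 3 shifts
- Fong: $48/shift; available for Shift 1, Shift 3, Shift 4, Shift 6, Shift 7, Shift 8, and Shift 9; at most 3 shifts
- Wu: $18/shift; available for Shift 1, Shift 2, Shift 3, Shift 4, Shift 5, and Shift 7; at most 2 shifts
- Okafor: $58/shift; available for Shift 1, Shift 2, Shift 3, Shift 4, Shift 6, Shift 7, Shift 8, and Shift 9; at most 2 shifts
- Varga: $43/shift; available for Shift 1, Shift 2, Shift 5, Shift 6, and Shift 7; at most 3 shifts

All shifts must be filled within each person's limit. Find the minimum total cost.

$375

Picking the cheapest available pharmacist for each shift independently would cost $265, but that ignores the shift limits.
An optimal schedule: Shift 1→Fong, Shift 2→Yoon+Varga, Shift 3→Wu, Shift 4→Fong, Shift 5→Wu, Shift 6→Varga, Shift 7→Varga, Shift 8→Yoon, Shift 9→Yoon.
Total: 48 + 38 + 43 + 18 + 48 + 18 + 43 + 43 + 38 + 38 = $375.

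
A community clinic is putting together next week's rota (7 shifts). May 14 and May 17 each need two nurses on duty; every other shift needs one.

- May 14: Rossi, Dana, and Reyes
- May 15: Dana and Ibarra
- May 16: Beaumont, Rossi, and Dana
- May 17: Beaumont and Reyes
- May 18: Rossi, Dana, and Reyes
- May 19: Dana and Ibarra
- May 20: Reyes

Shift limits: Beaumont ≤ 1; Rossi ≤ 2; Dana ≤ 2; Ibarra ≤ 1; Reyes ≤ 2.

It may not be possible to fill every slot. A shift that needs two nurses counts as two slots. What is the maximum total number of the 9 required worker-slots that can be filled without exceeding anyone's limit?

8

Total capacity across all nurses is 1+2+2+1+2 = 8, and 9 slots are needed, so at most 8 can be filled.
An assignment achieving 8: May 14→Rossi+Dana, May 15→Dana, May 16→Rossi, May 17→Beaumont+Reyes, May 19→Ibarra, May 20→Reyes.
Loads: Beaumont 1/1, Rossi 2/2, Dana 2/2, Ibarra 1/1, Reyes 2/2.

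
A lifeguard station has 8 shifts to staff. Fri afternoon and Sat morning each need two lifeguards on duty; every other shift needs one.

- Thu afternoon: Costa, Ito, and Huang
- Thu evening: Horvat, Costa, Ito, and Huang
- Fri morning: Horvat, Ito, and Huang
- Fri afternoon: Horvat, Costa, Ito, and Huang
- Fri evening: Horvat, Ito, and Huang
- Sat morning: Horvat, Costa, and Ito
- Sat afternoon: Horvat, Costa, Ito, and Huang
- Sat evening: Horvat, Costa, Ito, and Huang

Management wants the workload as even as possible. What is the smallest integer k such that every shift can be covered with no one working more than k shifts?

3

With 4 lifeguards and 10 worker-slots to fill, someone must work at least ⌈10/4⌉ = 3 shifts, so k ≥ 3.
k = 3 works: Thu afternoon→Costa, Thu evening→Costa, Fri morning→Horvat, Fri afternoon→Ito+Huang, Fri evening→Horvat, Sat morning→Horvat+Costa, Sat afternoon→Ito, Sat evening→Ito.
Loads: Horvat 3, Costa 3, Ito 3, Huang 1 — all ≤ 3.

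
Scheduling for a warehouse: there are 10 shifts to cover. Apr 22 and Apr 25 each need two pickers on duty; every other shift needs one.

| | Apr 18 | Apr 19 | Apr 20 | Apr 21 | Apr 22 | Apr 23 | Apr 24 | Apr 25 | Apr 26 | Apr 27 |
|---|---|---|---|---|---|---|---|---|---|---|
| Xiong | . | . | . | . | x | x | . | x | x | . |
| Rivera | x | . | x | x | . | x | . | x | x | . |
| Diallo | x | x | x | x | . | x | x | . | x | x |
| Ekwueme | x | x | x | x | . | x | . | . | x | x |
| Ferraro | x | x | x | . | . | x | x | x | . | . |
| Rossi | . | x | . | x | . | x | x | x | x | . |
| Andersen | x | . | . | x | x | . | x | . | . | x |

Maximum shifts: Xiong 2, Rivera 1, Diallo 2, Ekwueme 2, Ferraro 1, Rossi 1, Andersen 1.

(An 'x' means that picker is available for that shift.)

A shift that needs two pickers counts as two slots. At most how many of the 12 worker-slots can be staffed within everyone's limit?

10

Total capacity across all pickers is 2+1+2+2+1+1+1 = 10, and 12 slots are needed, so at most 10 can be filled.
An assignment achieving 10: Apr 18→Ekwueme, Apr 19→Diallo, Apr 20→Rivera, Apr 21→Ekwueme, Apr 22→Xiong+Andersen, Apr 24→Ferraro, Apr 25→Xiong+Rossi, Apr 27→Diallo.
Loads: Xiong 2/2, Rivera 1/1, Diallo 2/2, Ekwueme 2/2, Ferraro 1/1, Rossi 1/1, Andersen 1/1.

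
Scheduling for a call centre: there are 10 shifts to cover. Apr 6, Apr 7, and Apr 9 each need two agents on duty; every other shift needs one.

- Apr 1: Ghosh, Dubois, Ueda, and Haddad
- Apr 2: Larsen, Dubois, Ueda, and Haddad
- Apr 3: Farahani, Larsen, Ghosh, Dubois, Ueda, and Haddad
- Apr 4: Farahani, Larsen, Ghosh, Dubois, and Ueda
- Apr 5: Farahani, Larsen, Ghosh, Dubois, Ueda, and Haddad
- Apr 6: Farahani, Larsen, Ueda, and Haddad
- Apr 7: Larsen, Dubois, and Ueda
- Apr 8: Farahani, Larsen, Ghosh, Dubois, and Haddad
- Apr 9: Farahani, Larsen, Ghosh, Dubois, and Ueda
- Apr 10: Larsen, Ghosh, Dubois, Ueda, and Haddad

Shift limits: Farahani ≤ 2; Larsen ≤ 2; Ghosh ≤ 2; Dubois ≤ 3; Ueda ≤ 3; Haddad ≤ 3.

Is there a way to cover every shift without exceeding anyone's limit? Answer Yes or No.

Yes

One valid schedule: Apr 1→Ghosh, Apr 2→Larsen, Apr 3→Dubois, Apr 4→Farahani, Apr 5→Ueda, Apr 6→Ueda+Haddad, Apr 7→Larsen+Dubois, Apr 8→Farahani, Apr 9→Dubois+Ueda, Apr 10→Ghosh.
Loads: Farahani 2/2, Larsen 2/2, Ghosh 2/2, Dubois 3/3, Ueda 3/3, Haddad 1/3 — all within limits.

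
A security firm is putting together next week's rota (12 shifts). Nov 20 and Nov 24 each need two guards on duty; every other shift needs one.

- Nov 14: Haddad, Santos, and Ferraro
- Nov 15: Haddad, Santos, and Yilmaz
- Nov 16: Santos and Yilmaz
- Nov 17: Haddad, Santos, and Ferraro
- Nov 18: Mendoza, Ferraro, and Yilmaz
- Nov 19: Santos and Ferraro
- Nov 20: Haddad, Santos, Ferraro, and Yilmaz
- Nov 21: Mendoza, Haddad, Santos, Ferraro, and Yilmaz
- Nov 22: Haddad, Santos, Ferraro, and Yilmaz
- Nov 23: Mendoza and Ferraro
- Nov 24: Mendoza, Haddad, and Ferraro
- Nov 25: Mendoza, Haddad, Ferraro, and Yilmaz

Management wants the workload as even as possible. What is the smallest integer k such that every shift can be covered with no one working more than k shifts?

3

With 5 guards and 14 worker-slots to fill, someone must work at least ⌈14/5⌉ = 3 shifts, so k ≥ 3.
k = 3 works: Nov 14→Haddad, Nov 15→Haddad, Nov 16→Santos, Nov 17→Haddad, Nov 18→Mendoza, Nov 19→Santos, Nov 20→Ferraro+Yilmaz, Nov 21→Yilmaz, Nov 22→Santos, Nov 23→Mendoza, Nov 24→Mendoza+Ferraro, Nov 25→Ferraro.
Loads: Mendoza 3, Haddad 3, Santos 3, Ferraro 3, Yilmaz 2 — all ≤ 3.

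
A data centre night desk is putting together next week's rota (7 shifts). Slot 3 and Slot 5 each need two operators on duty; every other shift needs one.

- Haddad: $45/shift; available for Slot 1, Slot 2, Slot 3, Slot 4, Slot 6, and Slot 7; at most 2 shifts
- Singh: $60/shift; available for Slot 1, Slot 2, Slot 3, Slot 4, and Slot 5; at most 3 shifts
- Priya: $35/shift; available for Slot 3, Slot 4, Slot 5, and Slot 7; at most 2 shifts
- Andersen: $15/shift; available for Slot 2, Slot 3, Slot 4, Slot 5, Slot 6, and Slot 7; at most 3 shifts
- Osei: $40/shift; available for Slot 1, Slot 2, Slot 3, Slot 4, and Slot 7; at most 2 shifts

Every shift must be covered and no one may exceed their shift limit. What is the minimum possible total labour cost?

Picking the cheapest available operator for each shift independently would cost $200, but that ignores the shift limits.
An optimal schedule: Slot 1→Osei, Slot 2→Andersen, Slot 3→Osei+Haddad, Slot 4→Haddad, Slot 5→Andersen+Priya, Slot 6→Andersen, Slot 7→Priya.
Total: 40 + 15 + 40 + 45 + 45 + 15 + 35 + 15 + 35 = $285.

$285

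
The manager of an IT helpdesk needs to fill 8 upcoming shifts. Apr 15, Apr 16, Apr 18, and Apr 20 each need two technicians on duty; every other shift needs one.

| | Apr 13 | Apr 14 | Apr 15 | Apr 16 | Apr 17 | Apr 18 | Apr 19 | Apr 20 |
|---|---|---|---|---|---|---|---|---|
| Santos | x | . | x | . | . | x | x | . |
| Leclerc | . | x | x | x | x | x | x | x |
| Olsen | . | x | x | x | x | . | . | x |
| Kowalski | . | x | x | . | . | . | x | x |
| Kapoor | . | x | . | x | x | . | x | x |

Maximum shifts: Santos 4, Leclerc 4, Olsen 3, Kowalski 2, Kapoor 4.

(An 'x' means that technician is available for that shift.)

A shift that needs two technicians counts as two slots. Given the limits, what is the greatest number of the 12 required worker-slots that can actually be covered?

Total capacity across all technicians is 4+4+3+2+4 = 17, and 12 slots are needed, so at most 12 can be filled.
An assignment achieving 12: Apr 13→Santos, Apr 14→Leclerc, Apr 15→Santos+Olsen, Apr 16→Leclerc+Olsen, Apr 17→Leclerc, Apr 18→Santos+Leclerc, Apr 19→Santos, Apr 20→Olsen+Kowalski.
Loads: Santos 4/4, Leclerc 4/4, Olsen 3/3, Kowalski 1/2, Kapoor 0/4.

12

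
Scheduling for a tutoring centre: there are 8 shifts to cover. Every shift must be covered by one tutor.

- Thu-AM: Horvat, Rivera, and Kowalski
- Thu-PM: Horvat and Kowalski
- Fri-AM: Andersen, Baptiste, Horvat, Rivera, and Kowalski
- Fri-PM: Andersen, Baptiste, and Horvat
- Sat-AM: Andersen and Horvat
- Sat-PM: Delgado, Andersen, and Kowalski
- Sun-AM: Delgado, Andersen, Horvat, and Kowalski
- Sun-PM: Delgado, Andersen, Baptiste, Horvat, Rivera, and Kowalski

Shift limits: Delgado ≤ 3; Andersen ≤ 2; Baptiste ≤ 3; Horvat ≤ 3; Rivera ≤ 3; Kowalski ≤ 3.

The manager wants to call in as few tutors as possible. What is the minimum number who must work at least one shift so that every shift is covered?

8 slots to fill and no one can take more than 3, so at least ⌈8/3⌉ = 3 tutors are needed.
Delgado, Andersen, and Horvat alone can cover everything: Thu-AM→Horvat, Thu-PM→Horvat, Fri-AM→Andersen, Fri-PM→Andersen, Sat-AM→Horvat, Sat-PM→Delgado, Sun-AM→Delgado, Sun-PM→Delgado.

3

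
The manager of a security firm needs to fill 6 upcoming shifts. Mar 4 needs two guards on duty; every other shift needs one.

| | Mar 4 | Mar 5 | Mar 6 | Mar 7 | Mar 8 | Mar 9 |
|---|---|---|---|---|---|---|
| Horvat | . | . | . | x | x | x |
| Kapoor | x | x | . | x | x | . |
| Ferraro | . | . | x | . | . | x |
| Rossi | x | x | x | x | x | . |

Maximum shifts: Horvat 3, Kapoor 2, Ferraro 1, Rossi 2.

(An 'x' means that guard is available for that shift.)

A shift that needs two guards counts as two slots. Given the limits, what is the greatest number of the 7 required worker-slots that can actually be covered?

Total capacity across all guards is 3+2+1+2 = 8, and 7 slots are needed, so at most 7 can be filled.
An assignment achieving 7: Mar 4→Kapoor+Rossi, Mar 5→Kapoor, Mar 6→Ferraro, Mar 7→Horvat, Mar 8→Horvat, Mar 9→Horvat.
Loads: Horvat 3/3, Kapoor 2/2, Ferraro 1/1, Rossi 1/2.

7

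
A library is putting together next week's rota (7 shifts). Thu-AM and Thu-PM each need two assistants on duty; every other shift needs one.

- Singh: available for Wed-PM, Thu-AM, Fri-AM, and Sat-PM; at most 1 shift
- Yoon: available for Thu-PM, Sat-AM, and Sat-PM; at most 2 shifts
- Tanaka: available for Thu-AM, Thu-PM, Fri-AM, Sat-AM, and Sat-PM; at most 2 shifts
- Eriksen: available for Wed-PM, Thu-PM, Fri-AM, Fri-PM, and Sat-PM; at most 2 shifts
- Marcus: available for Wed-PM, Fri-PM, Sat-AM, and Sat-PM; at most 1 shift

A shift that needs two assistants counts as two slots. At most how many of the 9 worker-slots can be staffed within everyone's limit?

8

Total capacity across all assistants is 1+2+2+2+1 = 8, and 9 slots are needed, so at most 8 can be filled.
An assignment achieving 8: Wed-PM→Eriksen, Thu-AM→Singh+Tanaka, Thu-PM→Yoon+Tanaka, Fri-PM→Eriksen, Sat-AM→Yoon, Sat-PM→Marcus.
Loads: Singh 1/1, Yoon 2/2, Tanaka 2/2, Eriksen 2/2, Marcus 1/1.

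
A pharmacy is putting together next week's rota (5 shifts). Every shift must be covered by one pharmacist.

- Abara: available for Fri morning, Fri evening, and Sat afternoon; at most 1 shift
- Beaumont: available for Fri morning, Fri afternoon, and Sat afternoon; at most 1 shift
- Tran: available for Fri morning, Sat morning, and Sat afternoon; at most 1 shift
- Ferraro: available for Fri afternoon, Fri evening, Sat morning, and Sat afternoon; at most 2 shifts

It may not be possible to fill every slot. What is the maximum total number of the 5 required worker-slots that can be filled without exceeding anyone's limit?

Total capacity across all pharmacists is 1+1+1+2 = 5, and 5 slots are needed, so at most 5 can be filled.
An assignment achieving 5: Fri morning→Tran, Fri afternoon→Beaumont, Fri evening→Abara, Sat morning→Ferraro, Sat afternoon→Ferraro.
Loads: Abara 1/1, Beaumont 1/1, Tran 1/1, Ferraro 2/2.

5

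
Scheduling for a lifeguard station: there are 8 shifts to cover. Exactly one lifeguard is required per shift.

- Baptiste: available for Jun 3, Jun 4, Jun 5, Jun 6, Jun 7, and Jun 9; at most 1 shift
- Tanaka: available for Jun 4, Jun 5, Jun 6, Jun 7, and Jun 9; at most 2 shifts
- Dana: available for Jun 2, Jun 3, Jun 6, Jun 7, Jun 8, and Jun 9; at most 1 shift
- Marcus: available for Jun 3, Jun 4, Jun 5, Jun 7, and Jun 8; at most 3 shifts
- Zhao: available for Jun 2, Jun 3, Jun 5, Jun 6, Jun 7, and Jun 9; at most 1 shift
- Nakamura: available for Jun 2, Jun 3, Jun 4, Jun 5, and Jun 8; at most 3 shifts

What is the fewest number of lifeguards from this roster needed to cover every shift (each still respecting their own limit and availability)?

3

8 slots to fill and no one can take more than 3, so at least ⌈8/3⌉ = 3 lifeguards are needed.
Tanaka, Marcus, and Nakamura alone can cover everything: Jun 2→Nakamura, Jun 3→Marcus, Jun 4→Nakamura, Jun 5→Nakamura, Jun 6→Tanaka, Jun 7→Marcus, Jun 8→Marcus, Jun 9→Tanaka.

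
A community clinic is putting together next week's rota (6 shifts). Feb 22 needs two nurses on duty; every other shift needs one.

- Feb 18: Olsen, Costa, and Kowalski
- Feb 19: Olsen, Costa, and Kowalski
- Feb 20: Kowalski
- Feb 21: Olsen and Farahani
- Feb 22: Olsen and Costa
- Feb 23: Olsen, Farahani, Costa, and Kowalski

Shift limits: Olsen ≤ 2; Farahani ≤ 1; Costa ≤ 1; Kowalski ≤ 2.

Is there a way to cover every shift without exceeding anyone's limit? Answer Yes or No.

Total capacity is 2+1+1+2 = 6 but 7 worker-slots are needed — infeasible.

No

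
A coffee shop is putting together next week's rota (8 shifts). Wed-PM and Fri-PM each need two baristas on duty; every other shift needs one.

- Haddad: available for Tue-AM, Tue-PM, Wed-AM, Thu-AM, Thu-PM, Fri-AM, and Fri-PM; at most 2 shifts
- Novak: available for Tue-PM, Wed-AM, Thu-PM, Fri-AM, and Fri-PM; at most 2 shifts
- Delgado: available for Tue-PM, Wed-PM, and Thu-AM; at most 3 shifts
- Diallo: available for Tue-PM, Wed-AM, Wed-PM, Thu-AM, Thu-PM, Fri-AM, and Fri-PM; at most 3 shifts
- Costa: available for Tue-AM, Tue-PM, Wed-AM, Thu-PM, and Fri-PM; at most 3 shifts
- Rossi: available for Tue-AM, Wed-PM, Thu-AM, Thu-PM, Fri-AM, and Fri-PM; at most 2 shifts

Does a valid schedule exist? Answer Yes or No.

One valid schedule: Tue-AM→Haddad, Tue-PM→Novak, Wed-AM→Haddad, Wed-PM→Delgado+Diallo, Thu-AM→Delgado, Thu-PM→Diallo, Fri-AM→Novak, Fri-PM→Diallo+Costa.
Loads: Haddad 2/2, Novak 2/2, Delgado 2/3, Diallo 3/3, Costa 1/3, Rossi 0/2 — all within limits.

Yes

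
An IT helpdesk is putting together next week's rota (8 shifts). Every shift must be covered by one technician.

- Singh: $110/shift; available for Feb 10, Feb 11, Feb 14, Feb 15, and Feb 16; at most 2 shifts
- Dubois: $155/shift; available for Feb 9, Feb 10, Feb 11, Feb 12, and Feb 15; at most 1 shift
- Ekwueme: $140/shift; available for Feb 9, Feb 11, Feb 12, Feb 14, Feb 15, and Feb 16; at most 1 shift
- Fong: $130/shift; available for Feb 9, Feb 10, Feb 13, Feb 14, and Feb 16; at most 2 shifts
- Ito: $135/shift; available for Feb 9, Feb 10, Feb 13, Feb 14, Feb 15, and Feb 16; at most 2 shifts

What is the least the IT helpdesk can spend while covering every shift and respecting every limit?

Picking the cheapest available technician for each shift independently would cost $950, but that ignores the shift limits.
An optimal schedule: Feb 9→Ekwueme, Feb 10→Singh, Feb 11→Singh, Feb 12→Dubois, Feb 13→Fong, Feb 14→Fong, Feb 15→Ito, Feb 16→Ito.
Total: 140 + 110 + 110 + 155 + 130 + 130 + 135 + 135 = $1045.

$1045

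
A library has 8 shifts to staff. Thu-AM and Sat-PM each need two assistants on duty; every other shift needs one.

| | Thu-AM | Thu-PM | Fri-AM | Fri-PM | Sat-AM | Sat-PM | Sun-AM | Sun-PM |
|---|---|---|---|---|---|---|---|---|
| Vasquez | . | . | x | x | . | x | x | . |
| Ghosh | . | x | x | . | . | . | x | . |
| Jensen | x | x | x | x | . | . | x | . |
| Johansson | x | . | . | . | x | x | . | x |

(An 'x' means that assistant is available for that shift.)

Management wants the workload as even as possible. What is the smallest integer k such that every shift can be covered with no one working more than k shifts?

With 4 assistants and 10 worker-slots to fill, someone must work at least ⌈10/4⌉ = 3 shifts, so k ≥ 3.
k = 3 fails: Shifts {Thu-AM, Sat-AM, Sat-PM, Sun-PM} need 6 worker-slots in total, but the assistants available for any of those shifts (Vasquez, Jensen, and Johansson) can supply at most 5 among them. So no valid schedule exists.
k = 4 works: Thu-AM→Jensen+Johansson, Thu-PM→Ghosh, Fri-AM→Vasquez, Fri-PM→Vasquez, Sat-AM→Johansson, Sat-PM→Vasquez+Johansson, Sun-AM→Vasquez, Sun-PM→Johansson.
Loads: Vasquez 4, Ghosh 1, Jensen 1, Johansson 4 — all ≤ 4.

4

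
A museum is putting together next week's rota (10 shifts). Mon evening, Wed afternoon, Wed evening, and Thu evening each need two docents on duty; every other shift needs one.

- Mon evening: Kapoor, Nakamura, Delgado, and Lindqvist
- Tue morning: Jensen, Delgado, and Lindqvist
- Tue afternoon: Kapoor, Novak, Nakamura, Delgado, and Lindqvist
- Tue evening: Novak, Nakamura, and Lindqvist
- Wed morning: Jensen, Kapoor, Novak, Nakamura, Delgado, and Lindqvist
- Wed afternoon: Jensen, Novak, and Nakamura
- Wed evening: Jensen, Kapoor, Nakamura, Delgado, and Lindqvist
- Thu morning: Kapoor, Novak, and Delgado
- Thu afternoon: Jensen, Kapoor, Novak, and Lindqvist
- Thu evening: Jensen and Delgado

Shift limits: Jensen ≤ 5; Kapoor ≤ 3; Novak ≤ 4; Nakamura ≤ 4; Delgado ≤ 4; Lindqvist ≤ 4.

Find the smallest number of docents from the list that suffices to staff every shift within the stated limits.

4

14 slots to fill and no one can take more than 5, so at least ⌈14/5⌉ = 3 docents are needed.
Any 3 docents together have capacity at most 5+4+4 = 13 < 14 slots, so 3 can never suffice.
Jensen, Kapoor, Novak, and Delgado alone can cover everything: Mon evening→Kapoor+Delgado, Tue morning→Jensen, Tue afternoon→Kapoor, Tue evening→Novak, Wed morning→Novak, Wed afternoon→Jensen+Novak, Wed evening→Jensen+Kapoor, Thu morning→Novak, Thu afternoon→Jensen, Thu evening→Jensen+Delgado.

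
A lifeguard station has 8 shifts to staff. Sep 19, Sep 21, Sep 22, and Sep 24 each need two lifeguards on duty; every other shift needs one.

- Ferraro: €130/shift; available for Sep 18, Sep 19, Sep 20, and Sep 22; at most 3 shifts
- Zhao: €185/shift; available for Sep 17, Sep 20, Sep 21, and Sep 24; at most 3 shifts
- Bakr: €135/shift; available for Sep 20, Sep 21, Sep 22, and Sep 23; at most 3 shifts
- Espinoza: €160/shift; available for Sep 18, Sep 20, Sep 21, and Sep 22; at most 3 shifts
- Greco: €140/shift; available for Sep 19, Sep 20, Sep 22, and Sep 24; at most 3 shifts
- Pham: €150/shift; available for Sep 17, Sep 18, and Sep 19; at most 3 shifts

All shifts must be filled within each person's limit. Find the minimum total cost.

€1710

Sep 23 can only be covered by Bakr, so that assignment is forced.
Sep 24 can only be covered by Zhao and Greco, so that assignment is forced.
Picking the cheapest available lifeguard for each shift independently would cost €1700, but that ignores the shift limits.
An optimal schedule: Sep 17→Pham, Sep 18→Ferraro, Sep 19→Ferraro+Greco, Sep 20→Ferraro, Sep 21→Bakr+Espinoza, Sep 22→Bakr+Greco, Sep 23→Bakr, Sep 24→Greco+Zhao.
Total: 150 + 130 + 130 + 140 + 130 + 135 + 160 + 135 + 140 + 135 + 140 + 185 = €1710.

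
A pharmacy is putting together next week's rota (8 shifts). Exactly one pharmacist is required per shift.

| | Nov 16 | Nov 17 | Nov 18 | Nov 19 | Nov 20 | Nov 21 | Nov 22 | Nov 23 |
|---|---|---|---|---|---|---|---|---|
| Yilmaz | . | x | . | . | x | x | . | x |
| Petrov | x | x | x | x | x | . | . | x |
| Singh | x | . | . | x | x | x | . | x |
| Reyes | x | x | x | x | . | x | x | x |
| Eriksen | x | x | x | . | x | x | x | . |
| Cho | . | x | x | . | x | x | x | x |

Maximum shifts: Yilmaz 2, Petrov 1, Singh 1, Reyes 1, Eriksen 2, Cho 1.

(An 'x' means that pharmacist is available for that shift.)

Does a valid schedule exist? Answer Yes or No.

Yes

One valid schedule: Nov 16→Singh, Nov 17→Yilmaz, Nov 18→Eriksen, Nov 19→Petrov, Nov 20→Yilmaz, Nov 21→Eriksen, Nov 22→Reyes, Nov 23→Cho.
Loads: Yilmaz 2/2, Petrov 1/1, Singh 1/1, Reyes 1/1, Eriksen 2/2, Cho 1/1 — all within limits.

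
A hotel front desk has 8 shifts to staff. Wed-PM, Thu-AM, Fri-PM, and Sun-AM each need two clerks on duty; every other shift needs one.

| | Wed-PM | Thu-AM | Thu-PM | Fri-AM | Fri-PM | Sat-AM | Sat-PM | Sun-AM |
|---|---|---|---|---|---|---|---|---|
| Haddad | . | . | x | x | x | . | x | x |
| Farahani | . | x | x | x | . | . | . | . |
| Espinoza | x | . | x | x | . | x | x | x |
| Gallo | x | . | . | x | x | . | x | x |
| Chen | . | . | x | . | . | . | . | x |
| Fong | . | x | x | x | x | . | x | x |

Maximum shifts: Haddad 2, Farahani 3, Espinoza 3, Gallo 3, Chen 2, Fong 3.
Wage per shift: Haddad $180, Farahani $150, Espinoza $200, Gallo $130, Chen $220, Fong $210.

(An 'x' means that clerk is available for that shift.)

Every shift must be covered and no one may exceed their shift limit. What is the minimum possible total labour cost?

$2010

Wed-PM can only be covered by Espinoza and Gallo, so that assignment is forced.
Thu-AM can only be covered by Farahani and Fong, so that assignment is forced.
Sat-AM can only be covered by Espinoza, so that assignment is forced.
Picking the cheapest available clerk for each shift independently would cost $1920, but that ignores the shift limits.
An optimal schedule: Wed-PM→Espinoza+Gallo, Thu-AM→Farahani+Fong, Thu-PM→Farahani, Fri-AM→Farahani, Fri-PM→Haddad+Gallo, Sat-AM→Espinoza, Sat-PM→Haddad, Sun-AM→Espinoza+Gallo.
Total: 200 + 130 + 150 + 210 + 150 + 150 + 180 + 130 + 200 + 180 + 200 + 130 = $2010.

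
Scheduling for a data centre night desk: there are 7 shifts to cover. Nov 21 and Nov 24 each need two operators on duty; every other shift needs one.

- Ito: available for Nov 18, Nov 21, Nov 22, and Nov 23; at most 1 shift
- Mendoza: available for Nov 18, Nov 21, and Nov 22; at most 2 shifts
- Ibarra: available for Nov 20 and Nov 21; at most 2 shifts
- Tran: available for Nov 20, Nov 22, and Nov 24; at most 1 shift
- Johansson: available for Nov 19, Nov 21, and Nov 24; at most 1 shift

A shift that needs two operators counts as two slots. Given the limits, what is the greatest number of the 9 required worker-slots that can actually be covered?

7

Total capacity across all operators is 1+2+2+1+1 = 7, and 9 slots are needed, so at most 7 can be filled.
An assignment achieving 7: Nov 18→Mendoza, Nov 19→Johansson, Nov 20→Ibarra, Nov 21→Ibarra, Nov 22→Mendoza, Nov 23→Ito, Nov 24→Tran.
Loads: Ito 1/1, Mendoza 2/2, Ibarra 2/2, Tran 1/1, Johansson 1/1.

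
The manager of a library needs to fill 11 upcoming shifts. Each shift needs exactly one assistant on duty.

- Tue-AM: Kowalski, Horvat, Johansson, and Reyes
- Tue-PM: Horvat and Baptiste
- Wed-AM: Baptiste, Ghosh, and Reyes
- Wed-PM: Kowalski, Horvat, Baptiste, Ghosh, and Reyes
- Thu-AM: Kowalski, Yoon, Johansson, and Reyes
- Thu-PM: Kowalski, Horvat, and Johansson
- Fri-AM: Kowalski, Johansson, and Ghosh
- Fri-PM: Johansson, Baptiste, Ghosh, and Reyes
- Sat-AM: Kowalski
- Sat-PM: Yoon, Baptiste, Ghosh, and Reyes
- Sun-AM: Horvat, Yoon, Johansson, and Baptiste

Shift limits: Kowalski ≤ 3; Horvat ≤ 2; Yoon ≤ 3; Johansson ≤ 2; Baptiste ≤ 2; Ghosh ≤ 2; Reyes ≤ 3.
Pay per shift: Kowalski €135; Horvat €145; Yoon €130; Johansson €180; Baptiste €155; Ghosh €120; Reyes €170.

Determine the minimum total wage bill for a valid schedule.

Sat-AM can only be covered by Kowalski, so that assignment is forced.
Picking the cheapest available assistant for each shift independently would cost €1410, but that ignores the shift limits.
An optimal schedule: Tue-AM→Kowalski, Tue-PM→Horvat, Wed-AM→Ghosh, Wed-PM→Horvat, Thu-AM→Yoon, Thu-PM→Kowalski, Fri-AM→Ghosh, Fri-PM→Baptiste, Sat-AM→Kowalski, Sat-PM→Yoon, Sun-AM→Yoon.
Total: 135 + 145 + 120 + 145 + 130 + 135 + 120 + 155 + 135 + 130 + 130 = €1480.

€1480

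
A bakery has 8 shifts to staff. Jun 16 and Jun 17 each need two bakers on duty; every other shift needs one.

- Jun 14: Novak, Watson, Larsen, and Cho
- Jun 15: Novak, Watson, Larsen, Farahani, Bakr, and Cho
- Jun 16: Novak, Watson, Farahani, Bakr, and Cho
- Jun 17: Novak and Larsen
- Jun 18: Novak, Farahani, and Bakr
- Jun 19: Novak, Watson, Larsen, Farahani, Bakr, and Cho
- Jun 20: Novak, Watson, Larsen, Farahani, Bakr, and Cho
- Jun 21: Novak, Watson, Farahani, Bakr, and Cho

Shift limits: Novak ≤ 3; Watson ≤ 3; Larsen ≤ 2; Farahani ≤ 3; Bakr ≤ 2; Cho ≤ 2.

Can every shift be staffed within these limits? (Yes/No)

Jun 17 can only be covered by Novak and Larsen, so that assignment is forced.
One valid schedule: Jun 14→Novak, Jun 15→Watson, Jun 16→Farahani+Bakr, Jun 17→Novak+Larsen, Jun 18→Novak, Jun 19→Watson, Jun 20→Larsen, Jun 21→Watson.
Loads: Novak 3/3, Watson 3/3, Larsen 2/2, Farahani 1/3, Bakr 1/2, Cho 0/2 — all within limits.

Yes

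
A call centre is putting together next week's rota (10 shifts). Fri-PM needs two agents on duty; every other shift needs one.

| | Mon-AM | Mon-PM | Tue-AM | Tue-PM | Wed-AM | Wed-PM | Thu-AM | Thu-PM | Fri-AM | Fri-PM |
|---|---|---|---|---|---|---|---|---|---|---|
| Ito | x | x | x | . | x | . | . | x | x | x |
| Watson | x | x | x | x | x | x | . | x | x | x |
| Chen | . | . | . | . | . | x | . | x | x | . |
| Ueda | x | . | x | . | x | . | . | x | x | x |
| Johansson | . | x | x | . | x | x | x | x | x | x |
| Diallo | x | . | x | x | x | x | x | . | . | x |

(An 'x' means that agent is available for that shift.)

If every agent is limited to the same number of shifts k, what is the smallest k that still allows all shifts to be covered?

2

With 6 agents and 11 worker-slots to fill, someone must work at least ⌈11/6⌉ = 2 shifts, so k ≥ 2.
k = 2 works: Mon-AM→Ito, Mon-PM→Ito, Tue-AM→Ueda, Tue-PM→Watson, Wed-AM→Ueda, Wed-PM→Watson, Thu-AM→Johansson, Thu-PM→Chen, Fri-AM→Chen, Fri-PM→Johansson+Diallo.
Loads: Ito 2, Watson 2, Chen 2, Ueda 2, Johansson 2, Diallo 1 — all ≤ 2.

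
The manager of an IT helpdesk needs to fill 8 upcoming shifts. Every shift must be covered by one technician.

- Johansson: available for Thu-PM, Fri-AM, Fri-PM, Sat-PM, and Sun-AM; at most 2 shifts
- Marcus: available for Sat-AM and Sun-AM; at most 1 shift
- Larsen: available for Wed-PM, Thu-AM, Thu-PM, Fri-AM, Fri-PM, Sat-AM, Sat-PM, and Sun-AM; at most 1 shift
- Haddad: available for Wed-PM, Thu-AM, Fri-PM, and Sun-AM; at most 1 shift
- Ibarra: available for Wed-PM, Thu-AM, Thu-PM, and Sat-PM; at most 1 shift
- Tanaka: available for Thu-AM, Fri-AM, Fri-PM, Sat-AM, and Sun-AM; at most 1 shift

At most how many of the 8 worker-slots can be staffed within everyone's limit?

Total capacity across all technicians is 2+1+1+1+1+1 = 7, and 8 slots are needed, so at most 7 can be filled.
An assignment achieving 7: Wed-PM→Larsen, Thu-AM→Haddad, Thu-PM→Johansson, Fri-AM→Johansson, Fri-PM→Tanaka, Sat-AM→Marcus, Sat-PM→Ibarra.
Loads: Johansson 2/2, Marcus 1/1, Larsen 1/1, Haddad 1/1, Ibarra 1/1, Tanaka 1/1.

7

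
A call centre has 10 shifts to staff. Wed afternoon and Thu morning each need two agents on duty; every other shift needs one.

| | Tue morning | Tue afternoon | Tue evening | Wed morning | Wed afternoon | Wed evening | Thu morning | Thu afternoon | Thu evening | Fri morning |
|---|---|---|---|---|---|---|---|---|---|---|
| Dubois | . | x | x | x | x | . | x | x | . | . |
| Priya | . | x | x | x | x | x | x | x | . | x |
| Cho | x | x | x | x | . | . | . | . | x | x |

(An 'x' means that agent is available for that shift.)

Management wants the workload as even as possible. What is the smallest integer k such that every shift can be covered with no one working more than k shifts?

With 3 agents and 12 worker-slots to fill, someone must work at least ⌈12/3⌉ = 4 shifts, so k ≥ 4.
k = 4 works: Tue morning→Cho, Tue afternoon→Dubois, Tue evening→Cho, Wed morning→Cho, Wed afternoon→Dubois+Priya, Wed evening→Priya, Thu morning→Dubois+Priya, Thu afternoon→Dubois, Thu evening→Cho, Fri morning→Priya.
Loads: Dubois 4, Priya 4, Cho 4 — all ≤ 4.

4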